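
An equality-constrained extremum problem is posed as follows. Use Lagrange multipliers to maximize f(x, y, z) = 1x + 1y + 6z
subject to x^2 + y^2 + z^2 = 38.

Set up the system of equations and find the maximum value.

Lagrange conditions: 1 = 2*lambda*x, 1 = 2*lambda*y, 6 = 2*lambda*z
So x:1 = y:1 = z:6, i.e. x = 1t, y = 1t, z = 6t
Constraint: t^2*(1^2 + 1^2 + 6^2) = 38
  t^2 * 38 = 38  =>  t = sqrt(1)
Maximum = 1*1t + 1*1t + 6*6t = 38*sqrt(1) = 38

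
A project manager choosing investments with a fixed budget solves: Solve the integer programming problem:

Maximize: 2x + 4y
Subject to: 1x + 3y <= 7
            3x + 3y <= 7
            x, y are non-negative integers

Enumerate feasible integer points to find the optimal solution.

Constraint 1: 1x + 3y <= 7
Constraint 2: 3x + 3y <= 7
Feasible x range (need y >= 0): 0 <= x <= min(7/1, 7/3) => x in {0, ..., 2}.
Enumerate feasible integer points row by row (the coefficient of y is 4 > 0, so for each x the largest feasible y gives the best value):
  x = 0: y <= min((7 - 1*0)/3, (7 - 3*0)/3) => y in {0, ..., 2}; best 2*0 + 4*2 = 8
  x = 1: y <= min((7 - 1*1)/3, (7 - 3*1)/3) => y in {0, ..., 1}; best 2*1 + 4*1 = 6
  x = 2: y <= min((7 - 1*2)/3, (7 - 3*2)/3) => y in {0}; best 2*2 + 4*0 = 4
The maximum 2x + 4y = 8 is achieved at x = 0, y = 2.
Check: 1*0 + 3*2 = 6 <= 7 and 3*0 + 3*2 = 6 <= 7.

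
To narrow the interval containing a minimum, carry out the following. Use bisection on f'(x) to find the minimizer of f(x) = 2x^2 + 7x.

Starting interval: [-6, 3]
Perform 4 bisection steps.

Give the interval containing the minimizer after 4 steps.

Finding critical point of f(x) = 2x^2 + 7x using bisection on f'(x) = 4x + 7.
f'(x) = 0 when x = -7/4.
Starting interval: [-6, 3]
Step 1: mid = -3/2, f'(mid) = 1, new interval = [-6, -3/2]
Step 2: mid = -15/4, f'(mid) = -8, new interval = [-15/4, -3/2]
Step 3: mid = -21/8, f'(mid) = -7/2, new interval = [-21/8, -3/2]
Step 4: mid = -33/16, f'(mid) = -5/4, new interval = [-33/16, -3/2]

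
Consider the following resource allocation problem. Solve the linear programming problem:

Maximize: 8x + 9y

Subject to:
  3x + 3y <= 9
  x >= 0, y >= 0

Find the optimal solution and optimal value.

The feasible region has vertices at [(0, 0), (3, 0), (0, 3)].
Checking objective 8x + 9y at each vertex:
  (0, 0): 8*0 + 9*0 = 0
  (3, 0): 8*3 + 9*0 = 24
  (0, 3): 8*0 + 9*3 = 27
Maximum is 27 at (0, 3).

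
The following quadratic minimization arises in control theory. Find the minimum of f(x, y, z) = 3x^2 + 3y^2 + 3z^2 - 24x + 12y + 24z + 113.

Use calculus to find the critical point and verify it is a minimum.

f(x,y,z) = 3x^2 + 3y^2 + 3z^2 - 24x + 12y + 24z + 113
df/dx = 6x + (-24) = 0 => x = 4
df/dy = 6y + (12) = 0 => y = -2
df/dz = 6z + (24) = 0 => z = -4
f(4,-2,-4) = 3*(4)^2 + 3*(-2)^2 + 3*(-4)^2 + -24*(4) + 12*(-2) + 24*(-4) + 113 = 5
Hessian is diagonal with entries 6, 6, 6 > 0, confirmed minimum.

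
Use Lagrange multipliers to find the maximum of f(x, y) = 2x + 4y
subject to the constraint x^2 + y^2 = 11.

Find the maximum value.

Set up Lagrange conditions: grad f = lambda * grad g
  2 = 2*lambda*x
  4 = 2*lambda*y
From these: x/y = 2/4, so x = 2t, y = 4t for some t.
Substitute into constraint: (2t)^2 + (4t)^2 = 11
  t^2 * 20 = 11
  t = sqrt(11/20)
Maximum = 2*x + 4*y = (2^2 + 4^2)*t = 20 * sqrt(11/20) = sqrt(220)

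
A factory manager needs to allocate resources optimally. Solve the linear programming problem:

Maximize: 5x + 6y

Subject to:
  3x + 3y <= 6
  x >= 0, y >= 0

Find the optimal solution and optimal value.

The feasible region has vertices at [(0, 0), (2, 0), (0, 2)].
Checking objective 5x + 6y at each vertex:
  (0, 0): 5*0 + 6*0 = 0
  (2, 0): 5*2 + 6*0 = 10
  (0, 2): 5*0 + 6*2 = 12
Maximum is 12 at (0, 2).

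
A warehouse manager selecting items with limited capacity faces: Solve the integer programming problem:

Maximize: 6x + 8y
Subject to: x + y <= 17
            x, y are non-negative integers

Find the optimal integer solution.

Objective: 6x + 8y, constraint: x + y <= 17
Coefficient of y is 8 > coefficient of x is 6, so allocate the entire budget to y.
Optimal: x = 0, y = 17, value = 136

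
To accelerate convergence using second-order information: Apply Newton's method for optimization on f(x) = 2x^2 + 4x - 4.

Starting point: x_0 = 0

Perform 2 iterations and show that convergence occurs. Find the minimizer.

f(x) = 2x^2 + 4x - 4, f'(x) = 4x + (4), f''(x) = 4
Step 1: f'(0) = 4, x_1 = 0 - 4/4 = -1
Step 2: f'(-1) = 0, x_2 = -1 (converged)
Newton's method converges in 1 step for quadratics.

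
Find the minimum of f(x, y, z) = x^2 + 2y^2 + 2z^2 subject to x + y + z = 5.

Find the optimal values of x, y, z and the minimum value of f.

Using Lagrange multipliers on f = x^2 + 2y^2 + 2z^2 with constraint x + y + z = 5:
Conditions: 2*1*x = lambda, 2*2*y = lambda, 2*2*z = lambda
So x = lambda/2, y = lambda/4, z = lambda/4
Substituting into constraint: lambda * (1) = 5
lambda = 5
x = 5/2, y = 5/4, z = 5/4
Minimum value = 25/2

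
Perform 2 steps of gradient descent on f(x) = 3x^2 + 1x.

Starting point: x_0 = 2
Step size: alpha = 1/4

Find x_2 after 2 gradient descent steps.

f(x) = 3x^2 + 1x, f'(x) = 6x + (1)
Step 1: f'(2) = 13, x_1 = 2 - 1/4 * 13 = -5/4
Step 2: f'(-5/4) = -13/2, x_2 = -5/4 - 1/4 * -13/2 = 3/8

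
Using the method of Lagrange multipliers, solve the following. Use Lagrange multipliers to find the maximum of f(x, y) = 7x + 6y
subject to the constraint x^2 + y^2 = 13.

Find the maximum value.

Set up Lagrange conditions: grad f = lambda * grad g
  7 = 2*lambda*x
  6 = 2*lambda*y
From these: x/y = 7/6, so x = 7t, y = 6t for some t.
Substitute into constraint: (7t)^2 + (6t)^2 = 13
  t^2 * 85 = 13
  t = sqrt(13/85)
Maximum = 7*x + 6*y = (7^2 + 6^2)*t = 85 * sqrt(13/85) = sqrt(1105)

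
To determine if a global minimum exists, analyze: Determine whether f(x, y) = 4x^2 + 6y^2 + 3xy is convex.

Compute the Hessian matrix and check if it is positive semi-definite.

f(x,y) = 4x^2 + 6y^2 + 3xy
Hessian H = [[8, 3], [3, 12]]
trace(H) = 20, det(H) = 87
Eigenvalues: (20 +/- sqrt(52)) / 2 = 13.61, 6.394
Since both eigenvalues > 0, f is convex.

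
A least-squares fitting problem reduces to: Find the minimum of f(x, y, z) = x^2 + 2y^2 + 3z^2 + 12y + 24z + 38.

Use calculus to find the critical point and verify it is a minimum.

f(x,y,z) = x^2 + 2y^2 + 3z^2 + 12y + 24z + 38
df/dx = 2x + (0) = 0 => x = 0
df/dy = 4y + (12) = 0 => y = -3
df/dz = 6z + (24) = 0 => z = -4
f(0,-3,-4) = 1*(0)^2 + 2*(-3)^2 + 3*(-4)^2 + 12*(-3) + 24*(-4) + 38 = -28
Hessian is diagonal with entries 2, 4, 6 > 0, confirmed minimum.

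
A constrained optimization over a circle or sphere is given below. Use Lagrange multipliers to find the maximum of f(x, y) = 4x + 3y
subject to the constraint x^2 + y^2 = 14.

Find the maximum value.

Set up Lagrange conditions: grad f = lambda * grad g
  4 = 2*lambda*x
  3 = 2*lambda*y
From these: x/y = 4/3, so x = 4t, y = 3t for some t.
Substitute into constraint: (4t)^2 + (3t)^2 = 14
  t^2 * 25 = 14
  t = sqrt(14/25)
Maximum = 4*x + 3*y = (4^2 + 3^2)*t = 25 * sqrt(14/25) = sqrt(350)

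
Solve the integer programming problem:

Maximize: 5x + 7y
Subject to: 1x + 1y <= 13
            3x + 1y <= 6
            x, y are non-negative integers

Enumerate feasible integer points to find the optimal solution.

Constraint 1: 1x + 1y <= 13
Constraint 2: 3x + 1y <= 6
Feasible x range (need y >= 0): 0 <= x <= min(13/1, 6/3) => x in {0, ..., 2}.
Enumerate feasible integer points row by row (the coefficient of y is 7 > 0, so for each x the largest feasible y gives the best value):
  x = 0: y <= min((13 - 1*0)/1, (6 - 3*0)/1) => y in {0, ..., 6}; best 5*0 + 7*6 = 42
  x = 1: y <= min((13 - 1*1)/1, (6 - 3*1)/1) => y in {0, ..., 3}; best 5*1 + 7*3 = 26
  x = 2: y <= min((13 - 1*2)/1, (6 - 3*2)/1) => y in {0}; best 5*2 + 7*0 = 10
The maximum 5x + 7y = 42 is achieved at x = 0, y = 6.
Check: 1*0 + 1*6 = 6 <= 13 and 3*0 + 1*6 = 6 <= 6.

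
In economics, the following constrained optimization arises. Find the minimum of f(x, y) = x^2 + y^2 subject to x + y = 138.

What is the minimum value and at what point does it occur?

Substitute y = 138 - x into f(x,y) = x^2 + y^2:
g(x) = x^2 + (138 - x)^2 = 2x^2 - 276x + 19044
g'(x) = 4x - 276 = 0  =>  x = 69
y = 138 - 69 = 69
Minimum value = 69^2 + 69^2 = 9522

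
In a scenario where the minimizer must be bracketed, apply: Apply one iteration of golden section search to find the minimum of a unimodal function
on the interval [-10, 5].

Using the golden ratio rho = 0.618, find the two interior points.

Golden section search on [-10, 5].
Golden ratio rho = 0.618 (approx).
Interior points:
  x_1 = -10 + (1-0.618)*15 = -4.2700
  x_2 = -10 + 0.618*15 = -0.7300
Compare f(x_1) and f(x_2) to determine which subinterval to keep.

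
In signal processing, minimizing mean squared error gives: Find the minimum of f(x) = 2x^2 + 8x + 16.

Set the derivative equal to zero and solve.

f(x) = 2x^2 + 8x + 16
f'(x) = 4x + (8) = 0
x = -8/4 = -2
f(-2) = 8
Since f''(x) = 4 > 0, this is a minimum.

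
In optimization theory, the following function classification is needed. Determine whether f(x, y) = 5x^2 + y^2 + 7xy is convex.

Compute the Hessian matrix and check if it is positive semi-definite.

f(x,y) = 5x^2 + y^2 + 7xy
Hessian H = [[10, 7], [7, 2]]
trace(H) = 12, det(H) = -29
Eigenvalues: (12 +/- sqrt(260)) / 2 = 14.06, -2.062
Since not both eigenvalues positive, f is neither convex nor concave.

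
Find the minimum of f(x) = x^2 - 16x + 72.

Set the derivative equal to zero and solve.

f(x) = x^2 - 16x + 72
f'(x) = 2x + (-16) = 0
x = 16/2 = 8
f(8) = 8
Since f''(x) = 2 > 0, this is a minimum.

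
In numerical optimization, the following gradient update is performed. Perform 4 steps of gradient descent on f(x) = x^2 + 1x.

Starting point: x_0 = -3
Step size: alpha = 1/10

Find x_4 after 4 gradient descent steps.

f(x) = x^2 + 1x, f'(x) = 2x + (1)
Step 1: f'(-3) = -5, x_1 = -3 - 1/10 * -5 = -5/2
Step 2: f'(-5/2) = -4, x_2 = -5/2 - 1/10 * -4 = -21/10
Step 3: f'(-21/10) = -16/5, x_3 = -21/10 - 1/10 * -16/5 = -89/50
Step 4: f'(-89/50) = -64/25, x_4 = -89/50 - 1/10 * -64/25 = -381/250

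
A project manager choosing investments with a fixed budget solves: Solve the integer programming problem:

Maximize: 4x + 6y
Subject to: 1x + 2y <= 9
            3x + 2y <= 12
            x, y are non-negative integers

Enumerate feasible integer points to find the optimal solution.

Constraint 1: 1x + 2y <= 9
Constraint 2: 3x + 2y <= 12
Feasible x range (need y >= 0): 0 <= x <= min(9/1, 12/3) => x in {0, ..., 4}.
Enumerate feasible integer points row by row (the coefficient of y is 6 > 0, so for each x the largest feasible y gives the best value):
  x = 0: y <= min((9 - 1*0)/2, (12 - 3*0)/2) => y in {0, ..., 4}; best 4*0 + 6*4 = 24
  x = 1: y <= min((9 - 1*1)/2, (12 - 3*1)/2) => y in {0, ..., 4}; best 4*1 + 6*4 = 28
  x = 2: y <= min((9 - 1*2)/2, (12 - 3*2)/2) => y in {0, ..., 3}; best 4*2 + 6*3 = 26
  x = 3: y <= min((9 - 1*3)/2, (12 - 3*3)/2) => y in {0, ..., 1}; best 4*3 + 6*1 = 18
  x = 4: y <= min((9 - 1*4)/2, (12 - 3*4)/2) => y in {0}; best 4*4 + 6*0 = 16
The maximum 4x + 6y = 28 is achieved at x = 1, y = 4.
Check: 1*1 + 2*4 = 9 <= 9 and 3*1 + 2*4 = 11 <= 12.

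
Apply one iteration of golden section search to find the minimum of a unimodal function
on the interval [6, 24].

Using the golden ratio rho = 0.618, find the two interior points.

Golden section search on [6, 24].
Golden ratio rho = 0.618 (approx).
Interior points:
  x_1 = 6 + (1-0.618)*18 = 12.8760
  x_2 = 6 + 0.618*18 = 17.1240
Compare f(x_1) and f(x_2) to determine which subinterval to keep.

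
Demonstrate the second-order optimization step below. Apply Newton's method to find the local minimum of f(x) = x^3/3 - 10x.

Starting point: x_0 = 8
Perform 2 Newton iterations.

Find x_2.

f(x) = x^3/3 - 10x
f'(x) = x^2 - 10, f''(x) = 2x
Newton update: x_{n+1} = x_n - (x_n^2 - 10)/(2*x_n)
Step 1: x_0 = 8, f'=54, f''=16, x_1 = 37/8
Step 2: x_1 = 37/8, f'=729/64, f''=37/4, x_2 = 2009/592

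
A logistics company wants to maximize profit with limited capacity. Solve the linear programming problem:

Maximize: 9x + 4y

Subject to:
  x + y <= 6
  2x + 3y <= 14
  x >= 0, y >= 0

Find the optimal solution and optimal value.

Feasible vertices: (0, 0), (0, 14/3), (4, 2), (6, 0)
Objective 9x + 4y at each:
  (0, 0): 0
  (0, 14/3): 56/3
  (4, 2): 44
  (6, 0): 54
Maximum is 54 at (6, 0).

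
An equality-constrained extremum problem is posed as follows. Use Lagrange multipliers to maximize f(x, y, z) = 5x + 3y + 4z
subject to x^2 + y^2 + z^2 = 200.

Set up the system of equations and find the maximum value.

Lagrange conditions: 5 = 2*lambda*x, 3 = 2*lambda*y, 4 = 2*lambda*z
So x:5 = y:3 = z:4, i.e. x = 5t, y = 3t, z = 4t
Constraint: t^2*(5^2 + 3^2 + 4^2) = 200
  t^2 * 50 = 200  =>  t = sqrt(4)
Maximum = 5*5t + 3*3t + 4*4t = 50*sqrt(4) = 100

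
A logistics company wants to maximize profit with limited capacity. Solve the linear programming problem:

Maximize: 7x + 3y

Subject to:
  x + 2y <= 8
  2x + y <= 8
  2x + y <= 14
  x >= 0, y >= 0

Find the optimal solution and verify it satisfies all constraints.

Feasible vertices: (0, 0), (0, 4), (8/3, 8/3), (4, 0)
Objective 7x + 3y at each vertex:
  (0, 0): 0
  (0, 4): 12
  (8/3, 8/3): 80/3
  (4, 0): 28
Maximum is 28 at (4, 0).
Verify constraints at (x, y) = (4, 0):
  1*4 + 2*0 = 4 <= 8
  2*4 + 1*0 = 8 <= 8 (active)
  2*4 + 1*0 = 8 <= 14
  x = 4 >= 0, y = 0 >= 0. All constraints satisfied.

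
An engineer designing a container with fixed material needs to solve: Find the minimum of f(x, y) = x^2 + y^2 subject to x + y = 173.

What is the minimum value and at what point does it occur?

Substitute y = 173 - x into f(x,y) = x^2 + y^2:
g(x) = x^2 + (173 - x)^2 = 2x^2 - 346x + 29929
g'(x) = 4x - 346 = 0  =>  x = 173/2
y = 173 - 173/2 = 173/2
Minimum value = (173/2)^2 + (173/2)^2 = 29929/2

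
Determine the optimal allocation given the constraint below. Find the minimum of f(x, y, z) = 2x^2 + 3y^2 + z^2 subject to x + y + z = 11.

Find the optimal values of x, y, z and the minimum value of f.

Using Lagrange multipliers on f = 2x^2 + 3y^2 + z^2 with constraint x + y + z = 11:
Conditions: 2*2*x = lambda, 2*3*y = lambda, 2*1*z = lambda
So x = lambda/4, y = lambda/6, z = lambda/2
Substituting into constraint: lambda * (11/12) = 11
lambda = 12
x = 3, y = 2, z = 6
Minimum value = 66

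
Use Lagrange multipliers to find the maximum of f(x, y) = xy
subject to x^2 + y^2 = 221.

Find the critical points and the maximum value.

Lagrange conditions: y = 2*lambda*x and x = 2*lambda*y
If x = 0 then y = 0, violating the constraint, so x, y != 0.
Dividing: y/x = x/y => x^2 = y^2 => y = x or y = -x
Constraint: 2x^2 = 221 => x^2 = 221/2 => x = +/-sqrt(221/2)
Critical points: (sqrt(221/2), sqrt(221/2)), (-sqrt(221/2), -sqrt(221/2)), (sqrt(221/2), -sqrt(221/2)), (-sqrt(221/2), sqrt(221/2))
  y = x:  xy = x^2 = 221/2  at (sqrt(221/2), sqrt(221/2)) and (-sqrt(221/2), -sqrt(221/2))
  y = -x: xy = -x^2 = -221/2 at (sqrt(221/2), -sqrt(221/2)) and (-sqrt(221/2), sqrt(221/2))
Maximum xy = 221/2 at (sqrt(221/2), sqrt(221/2)) and (-sqrt(221/2), -sqrt(221/2))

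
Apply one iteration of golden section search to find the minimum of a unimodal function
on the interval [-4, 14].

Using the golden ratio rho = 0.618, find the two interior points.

Golden section search on [-4, 14].
Golden ratio rho = 0.618 (approx).
Interior points:
  x_1 = -4 + (1-0.618)*18 = 2.8760
  x_2 = -4 + 0.618*18 = 7.1240
Compare f(x_1) and f(x_2) to determine which subinterval to keep.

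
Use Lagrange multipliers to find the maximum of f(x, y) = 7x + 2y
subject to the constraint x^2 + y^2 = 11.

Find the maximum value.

Set up Lagrange conditions: grad f = lambda * grad g
  7 = 2*lambda*x
  2 = 2*lambda*y
From these: x/y = 7/2, so x = 7t, y = 2t for some t.
Substitute into constraint: (7t)^2 + (2t)^2 = 11
  t^2 * 53 = 11
  t = sqrt(11/53)
Maximum = 7*x + 2*y = (7^2 + 2^2)*t = 53 * sqrt(11/53) = sqrt(583)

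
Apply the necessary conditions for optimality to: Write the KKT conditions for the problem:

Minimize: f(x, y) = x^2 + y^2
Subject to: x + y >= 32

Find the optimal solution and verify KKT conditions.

KKT conditions for min x^2 + y^2 s.t. x + y >= 32:
Stationarity: 2x = mu, 2y = mu
So x = y = mu/2.
Complementary slackness: mu*(x + y - 32) = 0
Primal feasibility: x + y >= 32; dual feasibility: mu >= 0
If mu = 0 then x = y = 0, but 0 + 0 < 32 is infeasible, so the constraint is active.
Constraint active: x + y = 2*(mu/2) = 32 => mu = 32
x = y = 16, f = 512
Verify: stationarity 2*16 = 32 = mu; primal 16 + 16 = 32 >= 32; dual mu = 32 >= 0; complementary slackness 32*(32 - 32) = 0. All KKT conditions hold.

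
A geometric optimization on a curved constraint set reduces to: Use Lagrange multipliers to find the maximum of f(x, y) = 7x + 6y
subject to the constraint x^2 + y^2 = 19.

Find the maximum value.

Set up Lagrange conditions: grad f = lambda * grad g
  7 = 2*lambda*x
  6 = 2*lambda*y
From these: x/y = 7/6, so x = 7t, y = 6t for some t.
Substitute into constraint: (7t)^2 + (6t)^2 = 19
  t^2 * 85 = 19
  t = sqrt(19/85)
Maximum = 7*x + 6*y = (7^2 + 6^2)*t = 85 * sqrt(19/85) = sqrt(1615)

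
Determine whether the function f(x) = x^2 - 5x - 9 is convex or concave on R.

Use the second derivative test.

f(x) = x^2 - 5x - 9
f'(x) = 2x - 5
f''(x) = 2
Since f''(x) = 2 > 0 for all x, f is convex on R.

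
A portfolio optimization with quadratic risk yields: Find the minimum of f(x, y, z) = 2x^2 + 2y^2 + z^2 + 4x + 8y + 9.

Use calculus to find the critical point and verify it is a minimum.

f(x,y,z) = 2x^2 + 2y^2 + z^2 + 4x + 8y + 9
df/dx = 4x + (4) = 0 => x = -1
df/dy = 4y + (8) = 0 => y = -2
df/dz = 2z + (0) = 0 => z = 0
f(-1,-2,0) = 2*(-1)^2 + 2*(-2)^2 + 1*(0)^2 + 4*(-1) + 8*(-2) + 9 = -1
Hessian is diagonal with entries 4, 4, 2 > 0, confirmed minimum.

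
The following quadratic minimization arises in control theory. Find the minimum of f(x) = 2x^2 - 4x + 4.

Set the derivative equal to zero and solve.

f(x) = 2x^2 - 4x + 4
f'(x) = 4x + (-4) = 0
x = 4/4 = 1
f(1) = 2
Since f''(x) = 4 > 0, this is a minimum.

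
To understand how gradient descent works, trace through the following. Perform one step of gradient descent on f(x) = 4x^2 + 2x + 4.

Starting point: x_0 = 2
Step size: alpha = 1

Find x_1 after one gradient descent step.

f(x) = 4x^2 + 2x + 4
f'(x) = 8x + 2
f'(2) = 8*2 + (2) = 18
x_1 = x_0 - alpha * f'(x_0) = 2 - 1 * 18 = -16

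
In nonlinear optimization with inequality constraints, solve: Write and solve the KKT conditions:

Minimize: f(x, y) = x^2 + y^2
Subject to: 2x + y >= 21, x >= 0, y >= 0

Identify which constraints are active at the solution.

KKT conditions for min x^2 + y^2 s.t. 2x + 1y >= 21, x >= 0, y >= 0:
Stationarity: 2x = mu*2 + mu_x, 2y = mu*1 + mu_y, with mu, mu_x, mu_y >= 0
Complementary slackness: mu*(2x + y - 21) = 0, mu_x*x = 0, mu_y*y = 0
(0, 0) is infeasible (2*0 + 1*0 < 21), so if mu = 0 stationarity would force x = mu_x/2 >= 0, y = mu_y/2 >= 0 with mu_x*x = mu_y*y = 0, i.e. x = y = 0: contradiction. Hence mu > 0 and 2x + y = 21 is active.
Try x > 0, y > 0 (so mu_x = mu_y = 0): x = 2*mu/2, y = 1*mu/2
Substitute: 2*(2*mu/2) + 1*(1*mu/2) = 21
  mu*5/2 = 21 => mu = 42/5
x* = 42/5 > 0, y* = 21/5 > 0, consistent with mu_x = mu_y = 0.
f is convex and the constraints are linear, so this KKT point is the global minimum.
f* = 441/5
Active constraints: 2x + y >= 21 (holds with equality, mu = 42/5 > 0); x >= 0 and y >= 0 are inactive (mu_x = mu_y = 0).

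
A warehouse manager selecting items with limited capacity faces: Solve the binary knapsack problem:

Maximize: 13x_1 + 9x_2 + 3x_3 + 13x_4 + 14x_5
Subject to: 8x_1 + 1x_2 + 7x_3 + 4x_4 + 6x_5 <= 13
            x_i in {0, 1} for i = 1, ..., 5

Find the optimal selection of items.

Items: item 1 (v=13, w=8), item 2 (v=9, w=1), item 3 (v=3, w=7), item 4 (v=13, w=4), item 5 (v=14, w=6)
Capacity: 13
Checking all 32 subsets (w = total weight, v = total value):
  {}: w = 0, v = 0
  {1}: w = 8, v = 13
  {2}: w = 1, v = 9
  {3}: w = 7, v = 3
  {4}: w = 4, v = 13
  {5}: w = 6, v = 14
  {1, 2}: w = 9, v = 22
  {1, 3}: w = 15 > 13, infeasible
  {1, 4}: w = 12, v = 26
  {1, 5}: w = 14 > 13, infeasible
  {2, 3}: w = 8, v = 12
  {2, 4}: w = 5, v = 22
  {2, 5}: w = 7, v = 23
  {3, 4}: w = 11, v = 16
  {3, 5}: w = 13, v = 17
  {4, 5}: w = 10, v = 27
  {1, 2, 3}: w = 16 > 13, infeasible
  {1, 2, 4}: w = 13, v = 35
  {1, 2, 5}: w = 15 > 13, infeasible
  {1, 3, 4}: w = 19 > 13, infeasible
  {1, 3, 5}: w = 21 > 13, infeasible
  {1, 4, 5}: w = 18 > 13, infeasible
  {2, 3, 4}: w = 12, v = 25
  {2, 3, 5}: w = 14 > 13, infeasible
  {2, 4, 5}: w = 11, v = 36
  {3, 4, 5}: w = 17 > 13, infeasible
  {1, 2, 3, 4}: w = 20 > 13, infeasible
  {1, 2, 3, 5}: w = 22 > 13, infeasible
  {1, 2, 4, 5}: w = 19 > 13, infeasible
  {1, 3, 4, 5}: w = 25 > 13, infeasible
  {2, 3, 4, 5}: w = 18 > 13, infeasible
  {1, 2, 3, 4, 5}: w = 26 > 13, infeasible
Best feasible subset: items [2, 4, 5]
Total weight: 11 <= 13, total value: 36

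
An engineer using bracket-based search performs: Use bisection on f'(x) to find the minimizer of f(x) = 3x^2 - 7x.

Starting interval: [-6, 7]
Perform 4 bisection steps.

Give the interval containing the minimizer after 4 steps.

Finding critical point of f(x) = 3x^2 - 7x using bisection on f'(x) = 6x + -7.
f'(x) = 0 when x = 7/6.
Starting interval: [-6, 7]
Step 1: mid = 1/2, f'(mid) = -4, new interval = [1/2, 7]
Step 2: mid = 15/4, f'(mid) = 31/2, new interval = [1/2, 15/4]
Step 3: mid = 17/8, f'(mid) = 23/4, new interval = [1/2, 17/8]
Step 4: mid = 21/16, f'(mid) = 7/8, new interval = [1/2, 21/16]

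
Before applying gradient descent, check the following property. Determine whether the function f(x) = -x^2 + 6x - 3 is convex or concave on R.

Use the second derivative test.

f(x) = -x^2 + 6x - 3
f'(x) = -2x + 6
f''(x) = -2
Since f''(x) = -2 < 0 for all x, f is concave on R.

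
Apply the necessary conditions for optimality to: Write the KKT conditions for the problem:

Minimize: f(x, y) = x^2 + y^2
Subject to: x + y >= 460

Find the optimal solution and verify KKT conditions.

KKT conditions for min x^2 + y^2 s.t. x + y >= 460:
Stationarity: 2x = mu, 2y = mu
So x = y = mu/2.
Complementary slackness: mu*(x + y - 460) = 0
Primal feasibility: x + y >= 460; dual feasibility: mu >= 0
If mu = 0 then x = y = 0, but 0 + 0 < 460 is infeasible, so the constraint is active.
Constraint active: x + y = 2*(mu/2) = 460 => mu = 460
x = y = 230, f = 105800
Verify: stationarity 2*230 = 460 = mu; primal 230 + 230 = 460 >= 460; dual mu = 460 >= 0; complementary slackness 460*(460 - 460) = 0. All KKT conditions hold.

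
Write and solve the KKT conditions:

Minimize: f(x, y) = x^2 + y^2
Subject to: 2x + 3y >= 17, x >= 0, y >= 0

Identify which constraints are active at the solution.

KKT conditions for min x^2 + y^2 s.t. 2x + 3y >= 17, x >= 0, y >= 0:
Stationarity: 2x = mu*2 + mu_x, 2y = mu*3 + mu_y, with mu, mu_x, mu_y >= 0
Complementary slackness: mu*(2x + 3y - 17) = 0, mu_x*x = 0, mu_y*y = 0
(0, 0) is infeasible (2*0 + 3*0 < 17), so if mu = 0 stationarity would force x = mu_x/2 >= 0, y = mu_y/2 >= 0 with mu_x*x = mu_y*y = 0, i.e. x = y = 0: contradiction. Hence mu > 0 and 2x + 3y = 17 is active.
Try x > 0, y > 0 (so mu_x = mu_y = 0): x = 2*mu/2, y = 3*mu/2
Substitute: 2*(2*mu/2) + 3*(3*mu/2) = 17
  mu*13/2 = 17 => mu = 34/13
x* = 34/13 > 0, y* = 51/13 > 0, consistent with mu_x = mu_y = 0.
f is convex and the constraints are linear, so this KKT point is the global minimum.
f* = 289/13
Active constraints: 2x + 3y >= 17 (holds with equality, mu = 34/13 > 0); x >= 0 and y >= 0 are inactive (mu_x = mu_y = 0).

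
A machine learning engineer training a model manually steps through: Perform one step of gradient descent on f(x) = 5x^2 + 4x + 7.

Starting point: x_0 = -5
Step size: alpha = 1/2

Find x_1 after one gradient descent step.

f(x) = 5x^2 + 4x + 7
f'(x) = 10x + 4
f'(-5) = 10*-5 + (4) = -46
x_1 = x_0 - alpha * f'(x_0) = -5 - 1/2 * -46 = 18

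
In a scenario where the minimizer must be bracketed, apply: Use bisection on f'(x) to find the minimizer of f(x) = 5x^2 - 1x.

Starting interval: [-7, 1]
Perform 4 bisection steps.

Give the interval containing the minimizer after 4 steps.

Finding critical point of f(x) = 5x^2 - 1x using bisection on f'(x) = 10x + -1.
f'(x) = 0 when x = 1/10.
Starting interval: [-7, 1]
Step 1: mid = -3, f'(mid) = -31, new interval = [-3, 1]
Step 2: mid = -1, f'(mid) = -11, new interval = [-1, 1]
Step 3: mid = 0, f'(mid) = -1, new interval = [0, 1]
Step 4: mid = 1/2, f'(mid) = 4, new interval = [0, 1/2]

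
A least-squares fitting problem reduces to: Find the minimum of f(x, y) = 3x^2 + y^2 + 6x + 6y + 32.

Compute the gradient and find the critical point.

f(x,y) = 3x^2 + y^2 + 6x + 6y + 32
df/dx = 6x + (6) = 0  =>  x = -1
df/dy = 2y + (6) = 0  =>  y = -3
f(-1, -3) = 3*(-1)^2 + 1*(-3)^2 + 6*(-1) + 6*(-3) + 32 = 20
Hessian is diagonal with entries 6, 2 > 0, so this is a minimum.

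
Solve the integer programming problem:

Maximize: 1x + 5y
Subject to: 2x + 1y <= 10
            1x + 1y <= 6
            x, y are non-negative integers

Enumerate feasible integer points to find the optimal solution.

Constraint 1: 2x + 1y <= 10
Constraint 2: 1x + 1y <= 6
Feasible x range (need y >= 0): 0 <= x <= min(10/2, 6/1) => x in {0, ..., 5}.
Enumerate feasible integer points row by row (the coefficient of y is 5 > 0, so for each x the largest feasible y gives the best value):
  x = 0: y <= min((10 - 2*0)/1, (6 - 1*0)/1) => y in {0, ..., 6}; best 1*0 + 5*6 = 30
  x = 1: y <= min((10 - 2*1)/1, (6 - 1*1)/1) => y in {0, ..., 5}; best 1*1 + 5*5 = 26
  x = 2: y <= min((10 - 2*2)/1, (6 - 1*2)/1) => y in {0, ..., 4}; best 1*2 + 5*4 = 22
  x = 3: y <= min((10 - 2*3)/1, (6 - 1*3)/1) => y in {0, ..., 3}; best 1*3 + 5*3 = 18
  x = 4: y <= min((10 - 2*4)/1, (6 - 1*4)/1) => y in {0, ..., 2}; best 1*4 + 5*2 = 14
  x = 5: y <= min((10 - 2*5)/1, (6 - 1*5)/1) => y in {0}; best 1*5 + 5*0 = 5
The maximum 1x + 5y = 30 is achieved at x = 0, y = 6.
Check: 2*0 + 1*6 = 6 <= 10 and 1*0 + 1*6 = 6 <= 6.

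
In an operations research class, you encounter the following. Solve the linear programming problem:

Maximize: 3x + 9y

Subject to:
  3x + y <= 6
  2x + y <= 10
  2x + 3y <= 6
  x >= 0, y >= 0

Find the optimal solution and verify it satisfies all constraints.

Feasible vertices: (0, 0), (0, 2), (12/7, 6/7), (2, 0)
Objective 3x + 9y at each vertex:
  (0, 0): 0
  (0, 2): 18
  (12/7, 6/7): 90/7
  (2, 0): 6
Maximum is 18 at (0, 2).
Verify constraints at (x, y) = (0, 2):
  3*0 + 1*2 = 2 <= 6
  2*0 + 1*2 = 2 <= 10
  2*0 + 3*2 = 6 <= 6 (active)
  x = 0 >= 0, y = 2 >= 0. All constraints satisfied.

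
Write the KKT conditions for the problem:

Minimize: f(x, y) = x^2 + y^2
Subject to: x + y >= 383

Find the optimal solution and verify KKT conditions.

KKT conditions for min x^2 + y^2 s.t. x + y >= 383:
Stationarity: 2x = mu, 2y = mu
So x = y = mu/2.
Complementary slackness: mu*(x + y - 383) = 0
Primal feasibility: x + y >= 383; dual feasibility: mu >= 0
If mu = 0 then x = y = 0, but 0 + 0 < 383 is infeasible, so the constraint is active.
Constraint active: x + y = 2*(mu/2) = 383 => mu = 383
x = y = 383/2, f = 146689/2
Verify: stationarity 2*(383/2) = 383 = mu; primal 383/2 + 383/2 = 383 >= 383; dual mu = 383 >= 0; complementary slackness 383*(383 - 383) = 0. All KKT conditions hold.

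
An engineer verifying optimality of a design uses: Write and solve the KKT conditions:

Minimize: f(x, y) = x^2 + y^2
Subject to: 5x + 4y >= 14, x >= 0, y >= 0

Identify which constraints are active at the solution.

KKT conditions for min x^2 + y^2 s.t. 5x + 4y >= 14, x >= 0, y >= 0:
Stationarity: 2x = mu*5 + mu_x, 2y = mu*4 + mu_y, with mu, mu_x, mu_y >= 0
Complementary slackness: mu*(5x + 4y - 14) = 0, mu_x*x = 0, mu_y*y = 0
(0, 0) is infeasible (5*0 + 4*0 < 14), so if mu = 0 stationarity would force x = mu_x/2 >= 0, y = mu_y/2 >= 0 with mu_x*x = mu_y*y = 0, i.e. x = y = 0: contradiction. Hence mu > 0 and 5x + 4y = 14 is active.
Try x > 0, y > 0 (so mu_x = mu_y = 0): x = 5*mu/2, y = 4*mu/2
Substitute: 5*(5*mu/2) + 4*(4*mu/2) = 14
  mu*41/2 = 14 => mu = 28/41
x* = 70/41 > 0, y* = 56/41 > 0, consistent with mu_x = mu_y = 0.
f is convex and the constraints are linear, so this KKT point is the global minimum.
f* = 196/41
Active constraints: 5x + 4y >= 14 (holds with equality, mu = 28/41 > 0); x >= 0 and y >= 0 are inactive (mu_x = mu_y = 0).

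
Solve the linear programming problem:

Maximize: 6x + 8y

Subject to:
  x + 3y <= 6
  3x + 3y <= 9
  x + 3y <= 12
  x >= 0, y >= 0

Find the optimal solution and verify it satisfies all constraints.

Feasible vertices: (0, 0), (0, 2), (3/2, 3/2), (3, 0)
Objective 6x + 8y at each vertex:
  (0, 0): 0
  (0, 2): 16
  (3/2, 3/2): 21
  (3, 0): 18
Maximum is 21 at (3/2, 3/2).
Verify constraints at (x, y) = (3/2, 3/2):
  1*(3/2) + 3*(3/2) = 6 <= 6 (active)
  3*(3/2) + 3*(3/2) = 9 <= 9 (active)
  1*(3/2) + 3*(3/2) = 6 <= 12
  x = 3/2 >= 0, y = 3/2 >= 0. All constraints satisfied.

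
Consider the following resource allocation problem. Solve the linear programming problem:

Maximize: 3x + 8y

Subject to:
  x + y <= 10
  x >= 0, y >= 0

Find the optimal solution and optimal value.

The feasible region has vertices at [(0, 0), (10, 0), (0, 10)].
Checking objective 3x + 8y at each vertex:
  (0, 0): 3*0 + 8*0 = 0
  (10, 0): 3*10 + 8*0 = 30
  (0, 10): 3*0 + 8*10 = 80
Maximum is 80 at (0, 10).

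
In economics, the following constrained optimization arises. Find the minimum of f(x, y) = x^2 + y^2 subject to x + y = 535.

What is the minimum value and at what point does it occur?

Substitute y = 535 - x into f(x,y) = x^2 + y^2:
g(x) = x^2 + (535 - x)^2 = 2x^2 - 1070x + 286225
g'(x) = 4x - 1070 = 0  =>  x = 535/2
y = 535 - 535/2 = 535/2
Minimum value = (535/2)^2 + (535/2)^2 = 286225/2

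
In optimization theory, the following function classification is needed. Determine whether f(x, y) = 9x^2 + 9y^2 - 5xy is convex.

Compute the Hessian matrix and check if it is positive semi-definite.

f(x,y) = 9x^2 + 9y^2 - 5xy
Hessian H = [[18, -5], [-5, 18]]
trace(H) = 36, det(H) = 299
Eigenvalues: (36 +/- sqrt(100)) / 2 = 23, 13
Since both eigenvalues > 0, f is convex.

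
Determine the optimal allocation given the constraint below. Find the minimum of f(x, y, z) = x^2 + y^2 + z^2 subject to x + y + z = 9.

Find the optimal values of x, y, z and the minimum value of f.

Using Lagrange multipliers on f = x^2 + y^2 + z^2 with constraint x + y + z = 9:
Conditions: 2*1*x = lambda, 2*1*y = lambda, 2*1*z = lambda
So x = lambda/2, y = lambda/2, z = lambda/2
Substituting into constraint: lambda * (3/2) = 9
lambda = 6
x = 3, y = 3, z = 3
Minimum value = 27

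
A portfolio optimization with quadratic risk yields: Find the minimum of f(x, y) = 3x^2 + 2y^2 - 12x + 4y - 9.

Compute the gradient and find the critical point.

f(x,y) = 3x^2 + 2y^2 - 12x + 4y - 9
df/dx = 6x + (-12) = 0  =>  x = 2
df/dy = 4y + (4) = 0  =>  y = -1
f(2, -1) = 3*(2)^2 + 2*(-1)^2 + -12*(2) + 4*(-1) + -9 = -23
Hessian is diagonal with entries 6, 4 > 0, so this is a minimum.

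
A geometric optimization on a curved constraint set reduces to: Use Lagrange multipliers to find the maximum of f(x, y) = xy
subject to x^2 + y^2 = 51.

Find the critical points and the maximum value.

Lagrange conditions: y = 2*lambda*x and x = 2*lambda*y
If x = 0 then y = 0, violating the constraint, so x, y != 0.
Dividing: y/x = x/y => x^2 = y^2 => y = x or y = -x
Constraint: 2x^2 = 51 => x^2 = 51/2 => x = +/-sqrt(51/2)
Critical points: (sqrt(51/2), sqrt(51/2)), (-sqrt(51/2), -sqrt(51/2)), (sqrt(51/2), -sqrt(51/2)), (-sqrt(51/2), sqrt(51/2))
  y = x:  xy = x^2 = 51/2  at (sqrt(51/2), sqrt(51/2)) and (-sqrt(51/2), -sqrt(51/2))
  y = -x: xy = -x^2 = -51/2 at (sqrt(51/2), -sqrt(51/2)) and (-sqrt(51/2), sqrt(51/2))
Maximum xy = 51/2 at (sqrt(51/2), sqrt(51/2)) and (-sqrt(51/2), -sqrt(51/2))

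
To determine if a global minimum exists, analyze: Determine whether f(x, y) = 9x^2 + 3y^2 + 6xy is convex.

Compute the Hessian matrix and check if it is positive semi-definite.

f(x,y) = 9x^2 + 3y^2 + 6xy
Hessian H = [[18, 6], [6, 6]]
trace(H) = 24, det(H) = 72
Eigenvalues: (24 +/- sqrt(288)) / 2 = 20.49, 3.515
Since both eigenvalues > 0, f is convex.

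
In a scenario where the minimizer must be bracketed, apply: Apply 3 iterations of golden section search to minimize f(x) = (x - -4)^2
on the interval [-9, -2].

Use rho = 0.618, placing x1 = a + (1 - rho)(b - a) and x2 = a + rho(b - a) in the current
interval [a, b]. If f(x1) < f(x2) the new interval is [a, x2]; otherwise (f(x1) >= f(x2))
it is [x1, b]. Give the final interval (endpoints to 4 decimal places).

Golden section search for min of f(x) = (x - -4)^2 on [-9, -2].
Each step: x1 = a + (1 - rho)(b - a), x2 = a + rho(b - a); if f(x1) < f(x2) keep [a, x2], otherwise keep [x1, b].
Step 1: [-9.0000, -2.0000], x1=-6.3260 (f=5.4103), x2=-4.6740 (f=0.4543); f(x1) > f(x2) => keep [-6.3260, -2.0000]
Step 2: [-6.3260, -2.0000], x1=-4.6735 (f=0.4536), x2=-3.6525 (f=0.1207); f(x1) > f(x2) => keep [-4.6735, -2.0000]
Step 3: [-4.6735, -2.0000], x1=-3.6522 (f=0.1210), x2=-3.0213 (f=0.9579); f(x1) < f(x2) => keep [-4.6735, -3.0213]
Final interval: [-4.6735, -3.0213]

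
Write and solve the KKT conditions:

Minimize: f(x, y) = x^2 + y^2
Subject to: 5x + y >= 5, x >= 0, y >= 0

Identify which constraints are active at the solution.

KKT conditions for min x^2 + y^2 s.t. 5x + 1y >= 5, x >= 0, y >= 0:
Stationarity: 2x = mu*5 + mu_x, 2y = mu*1 + mu_y, with mu, mu_x, mu_y >= 0
Complementary slackness: mu*(5x + y - 5) = 0, mu_x*x = 0, mu_y*y = 0
(0, 0) is infeasible (5*0 + 1*0 < 5), so if mu = 0 stationarity would force x = mu_x/2 >= 0, y = mu_y/2 >= 0 with mu_x*x = mu_y*y = 0, i.e. x = y = 0: contradiction. Hence mu > 0 and 5x + y = 5 is active.
Try x > 0, y > 0 (so mu_x = mu_y = 0): x = 5*mu/2, y = 1*mu/2
Substitute: 5*(5*mu/2) + 1*(1*mu/2) = 5
  mu*26/2 = 5 => mu = 5/13
x* = 25/26 > 0, y* = 5/26 > 0, consistent with mu_x = mu_y = 0.
f is convex and the constraints are linear, so this KKT point is the global minimum.
f* = 25/26
Active constraints: 5x + y >= 5 (holds with equality, mu = 5/13 > 0); x >= 0 and y >= 0 are inactive (mu_x = mu_y = 0).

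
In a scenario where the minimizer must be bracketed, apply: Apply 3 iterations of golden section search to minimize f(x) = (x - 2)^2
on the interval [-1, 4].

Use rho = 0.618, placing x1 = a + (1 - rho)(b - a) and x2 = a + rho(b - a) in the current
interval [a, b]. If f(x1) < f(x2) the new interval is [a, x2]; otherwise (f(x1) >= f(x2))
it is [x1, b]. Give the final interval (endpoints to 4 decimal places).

Golden section search for min of f(x) = (x - 2)^2 on [-1, 4].
Each step: x1 = a + (1 - rho)(b - a), x2 = a + rho(b - a); if f(x1) < f(x2) keep [a, x2], otherwise keep [x1, b].
Step 1: [-1.0000, 4.0000], x1=0.9100 (f=1.1881), x2=2.0900 (f=0.0081); f(x1) > f(x2) => keep [0.9100, 4.0000]
Step 2: [0.9100, 4.0000], x1=2.0904 (f=0.0082), x2=2.8196 (f=0.6718); f(x1) < f(x2) => keep [0.9100, 2.8196]
Step 3: [0.9100, 2.8196], x1=1.6395 (f=0.1300), x2=2.0901 (f=0.0081); f(x1) > f(x2) => keep [1.6395, 2.8196]
Final interval: [1.6395, 2.8196]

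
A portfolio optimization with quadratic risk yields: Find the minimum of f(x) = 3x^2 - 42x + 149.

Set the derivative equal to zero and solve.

f(x) = 3x^2 - 42x + 149
f'(x) = 6x + (-42) = 0
x = 42/6 = 7
f(7) = 2
Since f''(x) = 6 > 0, this is a minimum.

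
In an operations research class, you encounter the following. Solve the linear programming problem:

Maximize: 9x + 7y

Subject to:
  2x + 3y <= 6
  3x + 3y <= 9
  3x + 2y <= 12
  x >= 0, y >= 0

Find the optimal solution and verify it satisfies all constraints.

Feasible vertices: (0, 0), (0, 2), (3, 0)
Objective 9x + 7y at each vertex:
  (0, 0): 0
  (0, 2): 14
  (3, 0): 27
Maximum is 27 at (3, 0).
Verify constraints at (x, y) = (3, 0):
  2*3 + 3*0 = 6 <= 6 (active)
  3*3 + 3*0 = 9 <= 9 (active)
  3*3 + 2*0 = 9 <= 12
  x = 3 >= 0, y = 0 >= 0. All constraints satisfied.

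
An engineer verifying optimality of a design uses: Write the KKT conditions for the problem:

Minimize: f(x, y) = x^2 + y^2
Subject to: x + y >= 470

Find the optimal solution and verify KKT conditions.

KKT conditions for min x^2 + y^2 s.t. x + y >= 470:
Stationarity: 2x = mu, 2y = mu
So x = y = mu/2.
Complementary slackness: mu*(x + y - 470) = 0
Primal feasibility: x + y >= 470; dual feasibility: mu >= 0
If mu = 0 then x = y = 0, but 0 + 0 < 470 is infeasible, so the constraint is active.
Constraint active: x + y = 2*(mu/2) = 470 => mu = 470
x = y = 235, f = 110450
Verify: stationarity 2*235 = 470 = mu; primal 235 + 235 = 470 >= 470; dual mu = 470 >= 0; complementary slackness 470*(470 - 470) = 0. All KKT conditions hold.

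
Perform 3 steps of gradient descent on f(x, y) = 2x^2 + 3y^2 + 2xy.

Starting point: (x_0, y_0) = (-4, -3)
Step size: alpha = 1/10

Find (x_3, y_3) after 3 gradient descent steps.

f(x,y) = 2x^2 + 3y^2 + 2xy
grad_x = 4x + 2y, grad_y = 6y + 2x
Step 1: grad = (-22, -26), (-9/5, -2/5)
Step 2: grad = (-8, -6), (-1, 1/5)
Step 3: grad = (-18/5, -4/5), (-16/25, 7/25)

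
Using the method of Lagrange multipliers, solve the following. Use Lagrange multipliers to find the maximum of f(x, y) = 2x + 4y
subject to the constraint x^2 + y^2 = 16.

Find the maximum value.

Set up Lagrange conditions: grad f = lambda * grad g
  2 = 2*lambda*x
  4 = 2*lambda*y
From these: x/y = 2/4, so x = 2t, y = 4t for some t.
Substitute into constraint: (2t)^2 + (4t)^2 = 16
  t^2 * 20 = 16
  t = sqrt(16/20)
Maximum = 2*x + 4*y = (2^2 + 4^2)*t = 20 * sqrt(16/20) = sqrt(320)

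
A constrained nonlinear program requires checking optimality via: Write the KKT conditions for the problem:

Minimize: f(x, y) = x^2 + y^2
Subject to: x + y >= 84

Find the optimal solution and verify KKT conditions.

KKT conditions for min x^2 + y^2 s.t. x + y >= 84:
Stationarity: 2x = mu, 2y = mu
So x = y = mu/2.
Complementary slackness: mu*(x + y - 84) = 0
Primal feasibility: x + y >= 84; dual feasibility: mu >= 0
If mu = 0 then x = y = 0, but 0 + 0 < 84 is infeasible, so the constraint is active.
Constraint active: x + y = 2*(mu/2) = 84 => mu = 84
x = y = 42, f = 3528
Verify: stationarity 2*42 = 84 = mu; primal 42 + 42 = 84 >= 84; dual mu = 84 >= 0; complementary slackness 84*(84 - 84) = 0. All KKT conditions hold.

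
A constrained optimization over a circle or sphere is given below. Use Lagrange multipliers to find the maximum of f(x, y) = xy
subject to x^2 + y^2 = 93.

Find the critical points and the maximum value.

Lagrange conditions: y = 2*lambda*x and x = 2*lambda*y
If x = 0 then y = 0, violating the constraint, so x, y != 0.
Dividing: y/x = x/y => x^2 = y^2 => y = x or y = -x
Constraint: 2x^2 = 93 => x^2 = 93/2 => x = +/-sqrt(93/2)
Critical points: (sqrt(93/2), sqrt(93/2)), (-sqrt(93/2), -sqrt(93/2)), (sqrt(93/2), -sqrt(93/2)), (-sqrt(93/2), sqrt(93/2))
  y = x:  xy = x^2 = 93/2  at (sqrt(93/2), sqrt(93/2)) and (-sqrt(93/2), -sqrt(93/2))
  y = -x: xy = -x^2 = -93/2 at (sqrt(93/2), -sqrt(93/2)) and (-sqrt(93/2), sqrt(93/2))
Maximum xy = 93/2 at (sqrt(93/2), sqrt(93/2)) and (-sqrt(93/2), -sqrt(93/2))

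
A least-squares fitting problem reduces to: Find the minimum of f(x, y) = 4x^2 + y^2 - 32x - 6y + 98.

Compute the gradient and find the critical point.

f(x,y) = 4x^2 + y^2 - 32x - 6y + 98
df/dx = 8x + (-32) = 0  =>  x = 4
df/dy = 2y + (-6) = 0  =>  y = 3
f(4, 3) = 4*(4)^2 + 1*(3)^2 + -32*(4) + -6*(3) + 98 = 25
Hessian is diagonal with entries 8, 2 > 0, so this is a minimum.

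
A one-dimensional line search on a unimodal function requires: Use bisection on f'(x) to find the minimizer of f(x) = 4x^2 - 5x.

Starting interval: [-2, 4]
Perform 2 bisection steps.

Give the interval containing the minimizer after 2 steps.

Finding critical point of f(x) = 4x^2 - 5x using bisection on f'(x) = 8x + -5.
f'(x) = 0 when x = 5/8.
Starting interval: [-2, 4]
Step 1: mid = 1, f'(mid) = 3, new interval = [-2, 1]
Step 2: mid = -1/2, f'(mid) = -9, new interval = [-1/2, 1]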